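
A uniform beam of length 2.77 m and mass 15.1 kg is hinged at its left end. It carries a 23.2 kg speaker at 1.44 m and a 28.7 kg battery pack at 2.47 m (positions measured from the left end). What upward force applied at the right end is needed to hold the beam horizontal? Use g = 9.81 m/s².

Taking torques about the left end:
Beam weight: 15.1 × 9.81 = 148.1 N down at 1.385 m → arm 1.385 m, τ = 148.1 × 1.385 = 205.1 N·m clockwise.
Speaker: 23.2 × 9.81 = 227.6 N down at 1.44 m → arm 1.44 m, τ = 227.6 × 1.44 = 327.7 N·m clockwise.
Battery pack: 28.7 × 9.81 = 281.5 N down at 2.47 m → arm 2.47 m, τ = 281.5 × 2.47 = 695.3 N·m clockwise.
Net moment of the loads = 1228 N·m clockwise.
The upward force F acts at the right end, arm 2.77 m, giving F × 2.77 counterclockwise.
Setting net torque to zero: F × 2.77 = 1228 → F = 1228 / 2.77 = 443 N.

F ≈ 443 N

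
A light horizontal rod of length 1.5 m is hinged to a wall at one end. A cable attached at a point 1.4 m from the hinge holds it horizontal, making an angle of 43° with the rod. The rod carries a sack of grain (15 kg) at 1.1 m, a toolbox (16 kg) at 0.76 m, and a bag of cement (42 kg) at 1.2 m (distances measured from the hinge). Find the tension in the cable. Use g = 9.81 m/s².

T ≈ 812 N

Take moments about the hinge.
Sack of grain: 15 × 9.81 = 147.2 N down at 1.1 m → arm 1.1 m, τ = 147.2 × 1.1 = 161.9 N·m clockwise.
Toolbox: 16 × 9.81 = 157 N down at 0.76 m → arm 0.76 m, τ = 157 × 0.76 = 119.3 N·m clockwise.
Bag of cement: 42 × 9.81 = 412 N down at 1.2 m → arm 1.2 m, τ = 412 × 1.2 = 494.4 N·m clockwise.
Total clockwise load moment = 775.6 N·m.
The cable tension T acts at 1.4 m; only its component perpendicular to the rod, T sinθ, produces torque. sin 43° = 0.682.
Στ = 0 ⇒ T × 1.4 × 0.682 = 775.6 ⇒ T = 775.6 / 0.9548 = 812 N.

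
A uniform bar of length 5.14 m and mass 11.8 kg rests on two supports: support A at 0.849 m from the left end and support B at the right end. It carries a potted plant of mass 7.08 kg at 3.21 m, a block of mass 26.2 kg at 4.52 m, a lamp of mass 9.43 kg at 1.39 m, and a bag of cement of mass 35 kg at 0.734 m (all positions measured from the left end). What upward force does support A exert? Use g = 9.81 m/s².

Take moments about support B.
Beam weight: 11.8 × 9.81 = 115.8 N down at 2.57 m → arm 2.57 m, τ = 115.8 × 2.57 = 297.6 N·m counterclockwise.
Potted plant: 7.08 × 9.81 = 69.45 N down at 3.21 m → arm 1.93 m, τ = 69.45 × 1.93 = 134 N·m counterclockwise.
Block: 26.2 × 9.81 = 257 N down at 4.52 m → arm 0.62 m, τ = 257 × 0.62 = 159.3 N·m counterclockwise.
Lamp: 9.43 × 9.81 = 92.51 N down at 1.39 m → arm 3.75 m, τ = 92.51 × 3.75 = 346.9 N·m counterclockwise.
Bag of cement: 35 × 9.81 = 343.4 N down at 0.734 m → arm 4.406 m, τ = 343.4 × 4.406 = 1513 N·m counterclockwise.
Net load moment about support B = 2451 N·m counterclockwise.
Reaction R at support A is upward at 0.849 m, arm 4.291 m → moment R × 4.291 clockwise.
Στ = 0 ⇒ R × 4.291 = 2451 ⇒ R = 571 N.

R_A ≈ 571 N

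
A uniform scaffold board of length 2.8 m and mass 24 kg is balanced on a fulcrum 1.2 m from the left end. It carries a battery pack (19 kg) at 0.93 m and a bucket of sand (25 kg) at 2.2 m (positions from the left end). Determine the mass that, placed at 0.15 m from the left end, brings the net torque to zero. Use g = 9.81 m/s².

m ≈ 23.5 kg

Take moments about the fulcrum (at 1.2 m from the left end).
Beam weight: 24 × 9.81 = 235.4 N down at 1.4 m → arm 0.2 m, τ = 235.4 × 0.2 = 47.08 N·m clockwise.
Battery pack: 19 × 9.81 = 186.4 N down at 0.93 m → arm 0.27 m, τ = 186.4 × 0.27 = 50.33 N·m counterclockwise.
Bucket of sand: 25 × 9.81 = 245.2 N down at 2.2 m → arm 1 m, τ = 245.2 × 1 = 245.2 N·m clockwise.
Net moment of known loads = 241.9 N·m clockwise.
An unknown mass m at 0.15 m has arm 1.05 m; its moment is m·g·1.05 counterclockwise.
Balancing moments: m × 9.81 × 1.05 = 241.9, giving m = 241.9 / (9.81 × 1.05) = 23.5 kg.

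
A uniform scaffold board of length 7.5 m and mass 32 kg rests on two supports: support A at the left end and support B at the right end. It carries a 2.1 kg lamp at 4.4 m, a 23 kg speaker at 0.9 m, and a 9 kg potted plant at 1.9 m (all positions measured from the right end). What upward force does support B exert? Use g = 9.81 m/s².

R_B ≈ 430 N

About support A:
Beam weight: 32 × 9.81 = 313.9 N down at 3.75 m → arm 3.75 m, τ = 313.9 × 3.75 = 1177 N·m clockwise.
Lamp: 2.1 × 9.81 = 20.6 N down at 4.4 m → arm 3.1 m, τ = 20.6 × 3.1 = 63.86 N·m clockwise.
Speaker: 23 × 9.81 = 225.6 N down at 0.9 m → arm 6.6 m, τ = 225.6 × 6.6 = 1489 N·m clockwise.
Potted plant: 9 × 9.81 = 88.29 N down at 1.9 m → arm 5.6 m, τ = 88.29 × 5.6 = 494.4 N·m clockwise.
Net load moment about support A = 3224 N·m clockwise.
Reaction R at support B is upward at 0 m, arm 7.5 m → moment R × 7.5 counterclockwise.
Balancing moments: R × 7.5 = 3224, giving R = 430 N.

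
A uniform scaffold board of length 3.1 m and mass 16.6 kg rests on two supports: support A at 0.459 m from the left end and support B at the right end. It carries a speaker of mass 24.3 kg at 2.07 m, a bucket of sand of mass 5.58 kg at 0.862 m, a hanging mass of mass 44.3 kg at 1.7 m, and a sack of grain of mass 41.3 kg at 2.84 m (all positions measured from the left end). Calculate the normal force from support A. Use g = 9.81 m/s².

R_A ≈ 505 N

Sum moments about support B (its reaction then has zero moment arm).
Beam weight: 16.6 × 9.81 = 162.8 N down at 1.55 m → arm 1.55 m, τ = 162.8 × 1.55 = 252.3 N·m counterclockwise.
Speaker: 24.3 × 9.81 = 238.4 N down at 2.07 m → arm 1.03 m, τ = 238.4 × 1.03 = 245.6 N·m counterclockwise.
Bucket of sand: 5.58 × 9.81 = 54.74 N down at 0.862 m → arm 2.238 m, τ = 54.74 × 2.238 = 122.5 N·m counterclockwise.
Hanging mass: 44.3 × 9.81 = 434.6 N down at 1.7 m → arm 1.4 m, τ = 434.6 × 1.4 = 608.4 N·m counterclockwise.
Sack of grain: 41.3 × 9.81 = 405.2 N down at 2.84 m → arm 0.26 m, τ = 405.2 × 0.26 = 105.4 N·m counterclockwise.
Net load moment about support B = 1334 N·m counterclockwise.
Reaction R at support A is upward at 0.459 m, arm 2.641 m → moment R × 2.641 clockwise.
Setting net torque to zero: R × 2.641 = 1334 → R = 505 N.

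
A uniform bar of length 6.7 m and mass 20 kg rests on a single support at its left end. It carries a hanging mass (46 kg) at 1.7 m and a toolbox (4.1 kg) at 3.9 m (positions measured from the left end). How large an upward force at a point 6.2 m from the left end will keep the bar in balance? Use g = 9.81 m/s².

Sum moments about the left end (the unknown pivot reaction has zero arm there).
Beam weight: 20 × 9.81 = 196.2 N down at 3.35 m → arm 3.35 m, τ = 196.2 × 3.35 = 657.3 N·m clockwise.
Hanging mass: 46 × 9.81 = 451.3 N down at 1.7 m → arm 1.7 m, τ = 451.3 × 1.7 = 767.2 N·m clockwise.
Toolbox: 4.1 × 9.81 = 40.22 N down at 3.9 m → arm 3.9 m, τ = 40.22 × 3.9 = 156.9 N·m clockwise.
Net moment of the loads = 1581 N·m clockwise.
The upward force F acts at a point 6.2 m from the left end, arm 6.2 m, giving F × 6.2 counterclockwise.
For rotational equilibrium, F × 6.2 = 1581, so F = 1581 / 6.2 = 255 N.

F ≈ 255 N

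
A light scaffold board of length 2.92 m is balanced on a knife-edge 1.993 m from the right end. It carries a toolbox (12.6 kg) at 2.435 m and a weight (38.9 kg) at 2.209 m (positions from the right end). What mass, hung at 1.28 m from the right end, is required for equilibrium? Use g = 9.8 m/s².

Take moments about the knife-edge (at 1.993 m from the right end).
Toolbox: 12.6 × 9.8 = 123.5 N down at 2.435 m → arm 0.442 m, τ = 123.5 × 0.442 = 54.59 N·m counterclockwise.
Weight: 38.9 × 9.8 = 381.2 N down at 2.209 m → arm 0.216 m, τ = 381.2 × 0.216 = 82.34 N·m counterclockwise.
Net moment of known loads = 136.9 N·m counterclockwise.
An unknown mass m at 1.28 m has arm 0.713 m; its moment is m·g·0.713 clockwise.
Setting net torque to zero: m × 9.8 × 0.713 = 136.9 → m = 136.9 / (9.8 × 0.713) = 19.6 kg.

m ≈ 19.6 kg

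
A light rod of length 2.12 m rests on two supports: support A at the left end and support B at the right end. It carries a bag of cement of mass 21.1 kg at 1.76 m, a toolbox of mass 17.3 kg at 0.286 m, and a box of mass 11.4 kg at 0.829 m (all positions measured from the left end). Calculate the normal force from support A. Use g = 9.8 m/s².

Taking torques about support B:
Bag of cement: 21.1 × 9.8 = 206.8 N down at 1.76 m → arm 0.36 m, τ = 206.8 × 0.36 = 74.45 N·m counterclockwise.
Toolbox: 17.3 × 9.8 = 169.5 N down at 0.286 m → arm 1.834 m, τ = 169.5 × 1.834 = 310.9 N·m counterclockwise.
Box: 11.4 × 9.8 = 111.7 N down at 0.829 m → arm 1.291 m, τ = 111.7 × 1.291 = 144.2 N·m counterclockwise.
Net load moment about support B = 529.5 N·m counterclockwise.
Reaction R at support A is upward at 0 m, arm 2.12 m → moment R × 2.12 clockwise.
For rotational equilibrium, R × 2.12 = 529.5, so R = 250 N.

R_A ≈ 250 N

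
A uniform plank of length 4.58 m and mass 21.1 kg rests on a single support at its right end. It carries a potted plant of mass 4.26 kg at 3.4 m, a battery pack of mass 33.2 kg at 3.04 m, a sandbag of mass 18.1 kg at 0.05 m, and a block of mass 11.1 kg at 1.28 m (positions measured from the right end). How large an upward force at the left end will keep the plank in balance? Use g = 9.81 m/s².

Take moments about the right end.
Beam weight: 21.1 × 9.81 = 207 N down at 2.29 m → arm 2.29 m, τ = 207 × 2.29 = 474 N·m counterclockwise.
Potted plant: 4.26 × 9.81 = 41.79 N down at 3.4 m → arm 3.4 m, τ = 41.79 × 3.4 = 142.1 N·m counterclockwise.
Battery pack: 33.2 × 9.81 = 325.7 N down at 3.04 m → arm 3.04 m, τ = 325.7 × 3.04 = 990.1 N·m counterclockwise.
Sandbag: 18.1 × 9.81 = 177.6 N down at 0.05 m → arm 0.05 m, τ = 177.6 × 0.05 = 8.88 N·m counterclockwise.
Block: 11.1 × 9.81 = 108.9 N down at 1.28 m → arm 1.28 m, τ = 108.9 × 1.28 = 139.4 N·m counterclockwise.
Net moment of the loads = 1754 N·m counterclockwise.
The upward force F acts at the left end, arm 4.58 m, giving F × 4.58 clockwise.
Στ = 0 ⇒ F × 4.58 = 1754 ⇒ F = 1754 / 4.58 = 383 N.

F ≈ 383 N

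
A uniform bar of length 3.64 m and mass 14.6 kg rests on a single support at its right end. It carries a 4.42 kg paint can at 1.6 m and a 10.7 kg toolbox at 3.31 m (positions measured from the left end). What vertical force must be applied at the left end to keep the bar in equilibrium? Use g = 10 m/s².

Take moments about the right end.
Beam weight: 14.6 × 10 = 146 N down at 1.82 m → arm 1.82 m, τ = 146 × 1.82 = 265.7 N·m counterclockwise.
Paint can: 4.42 × 10 = 44.2 N down at 1.6 m → arm 2.04 m, τ = 44.2 × 2.04 = 90.17 N·m counterclockwise.
Toolbox: 10.7 × 10 = 107 N down at 3.31 m → arm 0.33 m, τ = 107 × 0.33 = 35.31 N·m counterclockwise.
Net moment of the loads = 391.2 N·m counterclockwise.
The upward force F acts at the left end, arm 3.64 m, giving F × 3.64 clockwise.
Στ = 0 ⇒ F × 3.64 = 391.2 ⇒ F = 391.2 / 3.64 = 107 N.

F ≈ 107 N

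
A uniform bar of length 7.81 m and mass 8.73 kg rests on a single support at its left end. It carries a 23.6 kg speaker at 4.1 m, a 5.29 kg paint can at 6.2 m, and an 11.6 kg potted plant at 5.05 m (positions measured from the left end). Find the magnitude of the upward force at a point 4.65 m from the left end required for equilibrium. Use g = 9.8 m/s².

F ≈ 468 N

About the left end:
Beam weight: 8.73 × 9.8 = 85.55 N down at 3.905 m → arm 3.905 m, τ = 85.55 × 3.905 = 334.1 N·m clockwise.
Speaker: 23.6 × 9.8 = 231.3 N down at 4.1 m → arm 4.1 m, τ = 231.3 × 4.1 = 948.3 N·m clockwise.
Paint can: 5.29 × 9.8 = 51.84 N down at 6.2 m → arm 6.2 m, τ = 51.84 × 6.2 = 321.4 N·m clockwise.
Potted plant: 11.6 × 9.8 = 113.7 N down at 5.05 m → arm 5.05 m, τ = 113.7 × 5.05 = 574.2 N·m clockwise.
Net moment of the loads = 2178 N·m clockwise.
The upward force F acts at a point 4.65 m from the left end, arm 4.65 m, giving F × 4.65 counterclockwise.
For rotational equilibrium, F × 4.65 = 2178, so F = 2178 / 4.65 = 468 N.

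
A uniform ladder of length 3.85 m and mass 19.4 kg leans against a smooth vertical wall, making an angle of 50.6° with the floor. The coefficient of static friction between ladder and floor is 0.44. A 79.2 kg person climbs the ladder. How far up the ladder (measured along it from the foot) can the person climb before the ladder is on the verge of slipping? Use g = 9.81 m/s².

d ≈ 2.1 m

Sum moments about the foot of the ladder (the floor normal and friction both act there and drop out).
Ladder weight 19.4×9.81 = 190.3 N acts at 1.925 m along the ladder; its horizontal arm is 1.925·cos50.6° = 1.222 m → τ = 232.5 N·m clockwise.
Person weight 79.2×9.81 = 777 N at distance d → arm d·cos50.6° → τ = 777·d·0.6347 clockwise.
Wall normal N at the top has arm L sinθ = 2.975 m counterclockwise, so Στ = 0 gives N·2.975 = 232.5 + 493.2·d.
ΣFy = 0 ⇒ N_floor = 967.3 N, so the maximum friction is μ_s·N_floor = 0.44×967.3 = 425.6 N. ΣFx = 0 ⇒ N_wall = f, so at the slipping point N = 425.6 N.
Substituting: 425.6×2.975 = 232.5 + 493.2·d ⇒ d = (1266 − 232.5) / 493.2 = 2.1 m.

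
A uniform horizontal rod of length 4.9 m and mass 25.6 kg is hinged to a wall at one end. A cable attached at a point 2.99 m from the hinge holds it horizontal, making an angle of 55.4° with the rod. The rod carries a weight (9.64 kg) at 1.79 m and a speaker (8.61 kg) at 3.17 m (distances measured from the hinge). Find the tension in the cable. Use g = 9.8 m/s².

T ≈ 427 N

About the hinge:
Beam weight: 25.6 × 9.8 = 250.9 N down at 2.45 m → arm 2.45 m, τ = 250.9 × 2.45 = 614.7 N·m clockwise.
Weight: 9.64 × 9.8 = 94.47 N down at 1.79 m → arm 1.79 m, τ = 94.47 × 1.79 = 169.1 N·m clockwise.
Speaker: 8.61 × 9.8 = 84.38 N down at 3.17 m → arm 3.17 m, τ = 84.38 × 3.17 = 267.5 N·m clockwise.
Total clockwise load moment = 1051 N·m.
The cable tension T acts at 2.99 m; only its component perpendicular to the rod, T sinθ, produces torque. sin 55.4° = 0.8231.
Στ = 0 ⇒ T × 2.99 × 0.8231 = 1051 ⇒ T = 1051 / 2.461 = 427 N.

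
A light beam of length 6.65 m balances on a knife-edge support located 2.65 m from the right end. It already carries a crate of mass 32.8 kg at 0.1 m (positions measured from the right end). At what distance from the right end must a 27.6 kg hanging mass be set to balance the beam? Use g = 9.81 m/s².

Choose the knife-edge support (at 2.65 m from the right end) as the axis so the support reaction has zero arm there.
Crate: 32.8 × 9.81 = 321.8 N down at 0.1 m → arm 2.55 m, τ = 321.8 × 2.55 = 820.6 N·m clockwise.
Net moment of existing loads = 820.6 N·m clockwise.
The hanging mass weighs 27.6 × 9.81 = 270.8 N and must supply an equal counterclockwise moment, so its lever arm about the knife-edge support is 820.6 / 270.8 = 3.03 m.
That puts it at 2.65 + 3.03 = 5.68 m from the right end.

x ≈ 5.68 m from the right end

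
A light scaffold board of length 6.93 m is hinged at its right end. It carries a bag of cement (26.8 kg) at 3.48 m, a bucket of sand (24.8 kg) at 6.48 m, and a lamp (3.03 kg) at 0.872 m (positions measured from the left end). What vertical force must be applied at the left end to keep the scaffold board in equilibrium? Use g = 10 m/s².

Choose the right end as the axis so the unknown pivot reaction has zero arm there.
Bag of cement: 26.8 × 10 = 268 N down at 3.48 m → arm 3.45 m, τ = 268 × 3.45 = 924.6 N·m counterclockwise.
Bucket of sand: 24.8 × 10 = 248 N down at 6.48 m → arm 0.45 m, τ = 248 × 0.45 = 111.6 N·m counterclockwise.
Lamp: 3.03 × 10 = 30.3 N down at 0.872 m → arm 6.058 m, τ = 30.3 × 6.058 = 183.6 N·m counterclockwise.
Net moment of the loads = 1220 N·m counterclockwise.
The upward force F acts at the left end, arm 6.93 m, giving F × 6.93 clockwise.
For rotational equilibrium, F × 6.93 = 1220, so F = 1220 / 6.93 = 176 N.

F ≈ 176 N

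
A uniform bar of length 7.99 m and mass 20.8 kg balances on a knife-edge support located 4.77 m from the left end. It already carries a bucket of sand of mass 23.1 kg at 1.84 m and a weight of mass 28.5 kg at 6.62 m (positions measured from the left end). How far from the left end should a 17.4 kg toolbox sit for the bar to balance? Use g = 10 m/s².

Take moments about the knife-edge support (at 4.77 m from the left end).
Beam weight: 20.8 × 10 = 208 N down at 3.995 m → arm 0.775 m, τ = 208 × 0.775 = 161.2 N·m counterclockwise.
Bucket of sand: 23.1 × 10 = 231 N down at 1.84 m → arm 2.93 m, τ = 231 × 2.93 = 676.8 N·m counterclockwise.
Weight: 28.5 × 10 = 285 N down at 6.62 m → arm 1.85 m, τ = 285 × 1.85 = 527.2 N·m clockwise.
Net moment of existing loads = 310.8 N·m counterclockwise.
The toolbox weighs 17.4 × 10 = 174 N and must supply an equal clockwise moment, so its lever arm about the knife-edge support is 310.8 / 174 = 1.79 m.
That puts it at 4.77 + 1.79 = 6.56 m from the left end.

x ≈ 6.56 m from the left end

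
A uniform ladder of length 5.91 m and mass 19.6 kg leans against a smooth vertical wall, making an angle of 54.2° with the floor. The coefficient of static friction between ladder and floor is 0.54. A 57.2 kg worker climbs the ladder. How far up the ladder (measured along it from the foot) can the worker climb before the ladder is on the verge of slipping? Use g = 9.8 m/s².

d ≈ 4.93 m

Taking torques about the foot of the ladder:
Ladder weight 19.6×9.8 = 192.1 N acts at 2.955 m along the ladder; its horizontal arm is 2.955·cos54.2° = 1.729 m → τ = 332.1 N·m clockwise.
Worker weight 57.2×9.8 = 560.6 N at distance d → arm d·cos54.2° → τ = 560.6·d·0.585 clockwise.
Wall normal N at the top has arm L sinθ = 4.793 m counterclockwise, so Στ = 0 gives N·4.793 = 332.1 + 328·d.
ΣFy = 0 ⇒ N_floor = 752.7 N, so the maximum friction is μ_s·N_floor = 0.54×752.7 = 406.5 N. ΣFx = 0 ⇒ N_wall = f, so at the slipping point N = 406.5 N.
Substituting: 406.5×4.793 = 332.1 + 328·d ⇒ d = (1948 − 332.1) / 328 = 4.93 m.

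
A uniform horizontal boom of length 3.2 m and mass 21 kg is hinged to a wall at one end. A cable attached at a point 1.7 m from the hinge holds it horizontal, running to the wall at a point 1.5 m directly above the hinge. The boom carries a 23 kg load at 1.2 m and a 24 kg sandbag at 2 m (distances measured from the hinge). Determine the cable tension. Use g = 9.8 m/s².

T ≈ 951 N

Choose the hinge as the axis so the unknown hinge reaction has zero arm there.
Beam weight: 21 × 9.8 = 205.8 N down at 1.6 m → arm 1.6 m, τ = 205.8 × 1.6 = 329.3 N·m clockwise.
Load: 23 × 9.8 = 225.4 N down at 1.2 m → arm 1.2 m, τ = 225.4 × 1.2 = 270.5 N·m clockwise.
Sandbag: 24 × 9.8 = 235.2 N down at 2 m → arm 2 m, τ = 235.2 × 2 = 470.4 N·m clockwise.
Total clockwise load moment = 1070 N·m.
The cable tension T acts at 1.7 m; only its component perpendicular to the boom, T sinθ, produces torque. sinθ = h/√(h²+d²) = 1.5/√(1.5²+1.7²) = 0.6616.
Setting net torque to zero: T × 1.7 × 0.6616 = 1070 → T = 1070 / 1.125 = 951 N.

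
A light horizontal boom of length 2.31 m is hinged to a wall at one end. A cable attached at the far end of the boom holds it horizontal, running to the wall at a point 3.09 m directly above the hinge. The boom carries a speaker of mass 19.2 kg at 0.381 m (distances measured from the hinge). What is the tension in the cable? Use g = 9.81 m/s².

Sum moments about the hinge (the unknown hinge reaction has zero arm there).
Speaker: 19.2 × 9.81 = 188.4 N down at 0.381 m → arm 0.381 m, τ = 188.4 × 0.381 = 71.78 N·m clockwise.
Total clockwise load moment = 71.78 N·m.
The cable tension T acts at 2.31 m; only its component perpendicular to the boom, T sinθ, produces torque. sinθ = h/√(h²+d²) = 3.09/√(3.09²+2.31²) = 0.8009.
Στ = 0 ⇒ T × 2.31 × 0.8009 = 71.78 ⇒ T = 71.78 / 1.85 = 38.8 N.

T ≈ 38.8 N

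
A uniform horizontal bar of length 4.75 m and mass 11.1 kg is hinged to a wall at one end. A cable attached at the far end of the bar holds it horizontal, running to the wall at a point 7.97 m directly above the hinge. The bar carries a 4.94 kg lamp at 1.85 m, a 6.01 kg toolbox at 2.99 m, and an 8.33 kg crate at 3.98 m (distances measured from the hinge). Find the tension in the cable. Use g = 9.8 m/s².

T ≈ 208 N

Take moments about the hinge.
Beam weight: 11.1 × 9.8 = 108.8 N down at 2.375 m → arm 2.375 m, τ = 108.8 × 2.375 = 258.4 N·m clockwise.
Lamp: 4.94 × 9.8 = 48.41 N down at 1.85 m → arm 1.85 m, τ = 48.41 × 1.85 = 89.56 N·m clockwise.
Toolbox: 6.01 × 9.8 = 58.9 N down at 2.99 m → arm 2.99 m, τ = 58.9 × 2.99 = 176.1 N·m clockwise.
Crate: 8.33 × 9.8 = 81.63 N down at 3.98 m → arm 3.98 m, τ = 81.63 × 3.98 = 324.9 N·m clockwise.
Total clockwise load moment = 849 N·m.
The cable tension T acts at 4.75 m; only its component perpendicular to the bar, T sinθ, produces torque. sinθ = h/√(h²+d²) = 7.97/√(7.97²+4.75²) = 0.859.
Setting net torque to zero: T × 4.75 × 0.859 = 849 → T = 849 / 4.08 = 208 N.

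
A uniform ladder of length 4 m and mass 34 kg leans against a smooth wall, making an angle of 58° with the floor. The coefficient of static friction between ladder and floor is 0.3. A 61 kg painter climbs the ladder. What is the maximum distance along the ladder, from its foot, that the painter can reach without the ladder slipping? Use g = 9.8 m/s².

Take moments about the foot of the ladder.
Ladder weight 34×9.8 = 333.2 N acts at 2 m along the ladder; its horizontal arm is 2·cos58° = 1.06 m → τ = 353.2 N·m clockwise.
Painter weight 61×9.8 = 597.8 N at distance d → arm d·cos58° → τ = 597.8·d·0.5299 clockwise.
Wall normal N at the top has arm L sinθ = 3.392 m counterclockwise, so Στ = 0 gives N·3.392 = 353.2 + 316.8·d.
ΣFy = 0 ⇒ N_floor = 931 N, so the maximum friction is μ_s·N_floor = 0.3×931 = 279.3 N. ΣFx = 0 ⇒ N_wall = f, so at the slipping point N = 279.3 N.
Substituting: 279.3×3.392 = 353.2 + 316.8·d ⇒ d = (947.4 − 353.2) / 316.8 = 1.88 m.

d ≈ 1.88 m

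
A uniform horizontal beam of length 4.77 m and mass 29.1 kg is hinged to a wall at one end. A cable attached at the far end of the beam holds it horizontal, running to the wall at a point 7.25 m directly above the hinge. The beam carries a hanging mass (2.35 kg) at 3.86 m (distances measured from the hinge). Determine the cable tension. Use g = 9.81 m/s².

T ≈ 193 N

Sum moments about the hinge (the unknown hinge reaction has zero arm there).
Beam weight: 29.1 × 9.81 = 285.5 N down at 2.385 m → arm 2.385 m, τ = 285.5 × 2.385 = 680.9 N·m clockwise.
Hanging mass: 2.35 × 9.81 = 23.05 N down at 3.86 m → arm 3.86 m, τ = 23.05 × 3.86 = 88.97 N·m clockwise.
Total clockwise load moment = 769.9 N·m.
The cable tension T acts at 4.77 m; only its component perpendicular to the beam, T sinθ, produces torque. sinθ = h/√(h²+d²) = 7.25/√(7.25²+4.77²) = 0.8354.
Setting net torque to zero: T × 4.77 × 0.8354 = 769.9 → T = 769.9 / 3.985 = 193 N.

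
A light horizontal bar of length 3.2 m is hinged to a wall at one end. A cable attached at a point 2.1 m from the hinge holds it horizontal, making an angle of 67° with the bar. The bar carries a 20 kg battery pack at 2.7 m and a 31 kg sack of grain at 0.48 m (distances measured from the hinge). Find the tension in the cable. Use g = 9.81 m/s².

Choose the hinge as the axis so the unknown hinge reaction has zero arm there.
Battery pack: 20 × 9.81 = 196.2 N down at 2.7 m → arm 2.7 m, τ = 196.2 × 2.7 = 529.7 N·m clockwise.
Sack of grain: 31 × 9.81 = 304.1 N down at 0.48 m → arm 0.48 m, τ = 304.1 × 0.48 = 146 N·m clockwise.
Total clockwise load moment = 675.7 N·m.
The cable tension T acts at 2.1 m; only its component perpendicular to the bar, T sinθ, produces torque. sin 67° = 0.9205.
Setting net torque to zero: T × 2.1 × 0.9205 = 675.7 → T = 675.7 / 1.933 = 350 N.

T ≈ 350 N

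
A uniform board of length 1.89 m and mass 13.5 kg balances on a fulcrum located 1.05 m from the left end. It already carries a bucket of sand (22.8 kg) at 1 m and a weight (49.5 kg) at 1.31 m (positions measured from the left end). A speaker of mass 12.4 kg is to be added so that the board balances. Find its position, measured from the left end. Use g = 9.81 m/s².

x ≈ 0.218 m from the left end

Choose the fulcrum (at 1.05 m from the left end) as the axis so the support reaction has zero arm there.
Beam weight: 13.5 × 9.81 = 132.4 N down at 0.945 m → arm 0.105 m, τ = 132.4 × 0.105 = 13.9 N·m counterclockwise.
Bucket of sand: 22.8 × 9.81 = 223.7 N down at 1 m → arm 0.05 m, τ = 223.7 × 0.05 = 11.19 N·m counterclockwise.
Weight: 49.5 × 9.81 = 485.6 N down at 1.31 m → arm 0.26 m, τ = 485.6 × 0.26 = 126.3 N·m clockwise.
Net moment of existing loads = 101.2 N·m clockwise.
The speaker weighs 12.4 × 9.81 = 121.6 N and must supply an equal counterclockwise moment, so its lever arm about the fulcrum is 101.2 / 121.6 = 0.832 m.
That puts it at 1.05 − 0.832 = 0.218 m from the left end.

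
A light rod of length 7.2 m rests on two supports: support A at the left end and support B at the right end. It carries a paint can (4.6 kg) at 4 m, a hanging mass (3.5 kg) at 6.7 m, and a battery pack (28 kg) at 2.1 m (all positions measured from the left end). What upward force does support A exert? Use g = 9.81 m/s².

R_A ≈ 217 N

Take moments about support B.
Paint can: 4.6 × 9.81 = 45.13 N down at 4 m → arm 3.2 m, τ = 45.13 × 3.2 = 144.4 N·m counterclockwise.
Hanging mass: 3.5 × 9.81 = 34.34 N down at 6.7 m → arm 0.5 m, τ = 34.34 × 0.5 = 17.17 N·m counterclockwise.
Battery pack: 28 × 9.81 = 274.7 N down at 2.1 m → arm 5.1 m, τ = 274.7 × 5.1 = 1401 N·m counterclockwise.
Net load moment about support B = 1563 N·m counterclockwise.
Reaction R at support A is upward at 0 m, arm 7.2 m → moment R × 7.2 clockwise.
Setting net torque to zero: R × 7.2 = 1563 → R = 217 N.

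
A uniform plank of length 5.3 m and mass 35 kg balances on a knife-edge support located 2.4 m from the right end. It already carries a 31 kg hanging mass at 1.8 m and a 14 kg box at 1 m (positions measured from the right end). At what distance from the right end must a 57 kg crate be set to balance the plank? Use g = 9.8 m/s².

x ≈ 2.92 m from the right end

Sum moments about the knife-edge support (at 2.4 m from the right end) (the support reaction has zero arm there).
Beam weight: 35 × 9.8 = 343 N down at 2.65 m → arm 0.25 m, τ = 343 × 0.25 = 85.75 N·m counterclockwise.
Hanging mass: 31 × 9.8 = 303.8 N down at 1.8 m → arm 0.6 m, τ = 303.8 × 0.6 = 182.3 N·m clockwise.
Box: 14 × 9.8 = 137.2 N down at 1 m → arm 1.4 m, τ = 137.2 × 1.4 = 192.1 N·m clockwise.
Net moment of existing loads = 288.6 N·m clockwise.
The crate weighs 57 × 9.8 = 558.6 N and must supply an equal counterclockwise moment, so its lever arm about the knife-edge support is 288.6 / 558.6 = 0.517 m.
That puts it at 2.4 + 0.517 = 2.92 m from the right end.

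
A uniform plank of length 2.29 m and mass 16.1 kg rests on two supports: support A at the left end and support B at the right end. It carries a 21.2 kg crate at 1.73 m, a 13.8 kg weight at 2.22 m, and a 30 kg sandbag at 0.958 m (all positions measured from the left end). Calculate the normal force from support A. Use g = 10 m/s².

R_A ≈ 311 N

Choose support B as the axis so its reaction then has zero moment arm.
Beam weight: 16.1 × 10 = 161 N down at 1.145 m → arm 1.145 m, τ = 161 × 1.145 = 184.3 N·m counterclockwise.
Crate: 21.2 × 10 = 212 N down at 1.73 m → arm 0.56 m, τ = 212 × 0.56 = 118.7 N·m counterclockwise.
Weight: 13.8 × 10 = 138 N down at 2.22 m → arm 0.07 m, τ = 138 × 0.07 = 9.66 N·m counterclockwise.
Sandbag: 30 × 10 = 300 N down at 0.958 m → arm 1.332 m, τ = 300 × 1.332 = 399.6 N·m counterclockwise.
Net load moment about support B = 712.3 N·m counterclockwise.
Reaction R at support A is upward at 0 m, arm 2.29 m → moment R × 2.29 clockwise.
For rotational equilibrium, R × 2.29 = 712.3, so R = 311 N.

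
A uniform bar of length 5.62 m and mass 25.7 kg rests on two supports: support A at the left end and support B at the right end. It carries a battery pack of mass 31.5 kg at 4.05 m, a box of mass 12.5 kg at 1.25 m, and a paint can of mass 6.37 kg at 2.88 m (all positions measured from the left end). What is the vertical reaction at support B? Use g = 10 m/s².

R_B ≈ 416 N

Take moments about support A.
Beam weight: 25.7 × 10 = 257 N down at 2.81 m → arm 2.81 m, τ = 257 × 2.81 = 722.2 N·m clockwise.
Battery pack: 31.5 × 10 = 315 N down at 4.05 m → arm 4.05 m, τ = 315 × 4.05 = 1276 N·m clockwise.
Box: 12.5 × 10 = 125 N down at 1.25 m → arm 1.25 m, τ = 125 × 1.25 = 156.2 N·m clockwise.
Paint can: 6.37 × 10 = 63.7 N down at 2.88 m → arm 2.88 m, τ = 63.7 × 2.88 = 183.5 N·m clockwise.
Net load moment about support A = 2338 N·m clockwise.
Reaction R at support B is upward at 5.62 m, arm 5.62 m → moment R × 5.62 counterclockwise.
For rotational equilibrium, R × 5.62 = 2338, so R = 416 N.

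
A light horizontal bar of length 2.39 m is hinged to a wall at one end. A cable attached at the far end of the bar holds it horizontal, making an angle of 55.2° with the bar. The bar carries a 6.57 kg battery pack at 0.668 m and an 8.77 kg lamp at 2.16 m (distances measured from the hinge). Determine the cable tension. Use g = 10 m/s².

T ≈ 119 N

Take moments about the hinge.
Battery pack: 6.57 × 10 = 65.7 N down at 0.668 m → arm 0.668 m, τ = 65.7 × 0.668 = 43.89 N·m clockwise.
Lamp: 8.77 × 10 = 87.7 N down at 2.16 m → arm 2.16 m, τ = 87.7 × 2.16 = 189.4 N·m clockwise.
Total clockwise load moment = 233.3 N·m.
The cable tension T acts at 2.39 m; only its component perpendicular to the bar, T sinθ, produces torque. sin 55.2° = 0.8211.
Setting net torque to zero: T × 2.39 × 0.8211 = 233.3 → T = 233.3 / 1.962 = 119 N.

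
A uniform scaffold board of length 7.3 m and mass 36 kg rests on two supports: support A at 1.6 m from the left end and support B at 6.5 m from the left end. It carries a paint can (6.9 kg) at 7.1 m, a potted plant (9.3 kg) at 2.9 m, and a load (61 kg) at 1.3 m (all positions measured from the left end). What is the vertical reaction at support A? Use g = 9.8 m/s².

R_A ≈ 898 N

Choose support B as the axis so its reaction then has zero moment arm.
Beam weight: 36 × 9.8 = 352.8 N down at 3.65 m → arm 2.85 m, τ = 352.8 × 2.85 = 1005 N·m counterclockwise.
Paint can: 6.9 × 9.8 = 67.62 N down at 7.1 m → arm 0.6 m, τ = 67.62 × 0.6 = 40.57 N·m clockwise.
Potted plant: 9.3 × 9.8 = 91.14 N down at 2.9 m → arm 3.6 m, τ = 91.14 × 3.6 = 328.1 N·m counterclockwise.
Load: 61 × 9.8 = 597.8 N down at 1.3 m → arm 5.2 m, τ = 597.8 × 5.2 = 3109 N·m counterclockwise.
Net load moment about support B = 4402 N·m counterclockwise.
Reaction R at support A is upward at 1.6 m, arm 4.9 m → moment R × 4.9 clockwise.
For rotational equilibrium, R × 4.9 = 4402, so R = 898 N.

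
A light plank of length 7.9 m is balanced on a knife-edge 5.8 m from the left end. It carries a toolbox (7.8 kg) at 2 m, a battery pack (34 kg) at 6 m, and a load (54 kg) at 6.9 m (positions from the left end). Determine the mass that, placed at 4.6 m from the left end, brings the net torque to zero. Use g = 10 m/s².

m ≈ 30.5 kg

About the knife-edge (at 5.8 m from the left end):
Toolbox: 7.8 × 10 = 78 N down at 2 m → arm 3.8 m, τ = 78 × 3.8 = 296.4 N·m counterclockwise.
Battery pack: 34 × 10 = 340 N down at 6 m → arm 0.2 m, τ = 340 × 0.2 = 68 N·m clockwise.
Load: 54 × 10 = 540 N down at 6.9 m → arm 1.1 m, τ = 540 × 1.1 = 594 N·m clockwise.
Net moment of known loads = 365.6 N·m clockwise.
An unknown mass m at 4.6 m has arm 1.2 m; its moment is m·g·1.2 counterclockwise.
For rotational equilibrium, m × 10 × 1.2 = 365.6, so m = 365.6 / (10 × 1.2) = 30.5 kg.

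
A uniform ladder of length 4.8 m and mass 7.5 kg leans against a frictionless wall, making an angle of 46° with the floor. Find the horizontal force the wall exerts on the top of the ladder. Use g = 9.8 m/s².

About the foot of the ladder:
Ladder weight 7.5×9.8 = 73.5 N acts at 2.4 m along the ladder; its horizontal arm is 2.4·cos46° = 1.667 m → τ = 122.5 N·m clockwise.
Wall normal N acts horizontally at the top; its moment arm is the height L sinθ = 4.8·sin46° = 3.453 m, counterclockwise.
Balancing moments: N × 3.453 = 122.5, giving N = 35.5 N.

N_wall ≈ 35.5 N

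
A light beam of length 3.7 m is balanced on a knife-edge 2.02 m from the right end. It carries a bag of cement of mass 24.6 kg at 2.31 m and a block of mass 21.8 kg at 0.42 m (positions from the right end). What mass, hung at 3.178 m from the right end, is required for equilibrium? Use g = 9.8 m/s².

About the knife-edge (at 2.02 m from the right end):
Bag of cement: 24.6 × 9.8 = 241.1 N down at 2.31 m → arm 0.29 m, τ = 241.1 × 0.29 = 69.92 N·m counterclockwise.
Block: 21.8 × 9.8 = 213.6 N down at 0.42 m → arm 1.6 m, τ = 213.6 × 1.6 = 341.8 N·m clockwise.
Net moment of known loads = 271.9 N·m clockwise.
An unknown mass m at 3.178 m has arm 1.158 m; its moment is m·g·1.158 counterclockwise.
Στ = 0 ⇒ m × 9.8 × 1.158 = 271.9 ⇒ m = 271.9 / (9.8 × 1.158) = 24 kg.

m ≈ 24 kg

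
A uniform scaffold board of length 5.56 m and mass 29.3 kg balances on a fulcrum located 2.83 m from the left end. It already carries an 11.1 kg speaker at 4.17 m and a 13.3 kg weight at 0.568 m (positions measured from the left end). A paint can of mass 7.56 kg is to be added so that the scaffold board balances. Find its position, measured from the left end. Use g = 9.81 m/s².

x ≈ 5.04 m from the left end

Take moments about the fulcrum (at 2.83 m from the left end).
Beam weight: 29.3 × 9.81 = 287.4 N down at 2.78 m → arm 0.05 m, τ = 287.4 × 0.05 = 14.37 N·m counterclockwise.
Speaker: 11.1 × 9.81 = 108.9 N down at 4.17 m → arm 1.34 m, τ = 108.9 × 1.34 = 145.9 N·m clockwise.
Weight: 13.3 × 9.81 = 130.5 N down at 0.568 m → arm 2.262 m, τ = 130.5 × 2.262 = 295.2 N·m counterclockwise.
Net moment of existing loads = 163.7 N·m counterclockwise.
The paint can weighs 7.56 × 9.81 = 74.16 N and must supply an equal clockwise moment, so its lever arm about the fulcrum is 163.7 / 74.16 = 2.21 m.
That puts it at 2.83 + 2.21 = 5.04 m from the left end.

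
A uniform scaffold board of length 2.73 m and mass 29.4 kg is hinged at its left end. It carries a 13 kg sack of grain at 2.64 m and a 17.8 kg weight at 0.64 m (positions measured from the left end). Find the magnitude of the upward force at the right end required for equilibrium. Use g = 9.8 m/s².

F ≈ 308 N

Taking torques about the left end:
Beam weight: 29.4 × 9.8 = 288.1 N down at 1.365 m → arm 1.365 m, τ = 288.1 × 1.365 = 393.3 N·m clockwise.
Sack of grain: 13 × 9.8 = 127.4 N down at 2.64 m → arm 2.64 m, τ = 127.4 × 2.64 = 336.3 N·m clockwise.
Weight: 17.8 × 9.8 = 174.4 N down at 0.64 m → arm 0.64 m, τ = 174.4 × 0.64 = 111.6 N·m clockwise.
Net moment of the loads = 841.2 N·m clockwise.
The upward force F acts at the right end, arm 2.73 m, giving F × 2.73 counterclockwise.
Setting net torque to zero: F × 2.73 = 841.2 → F = 841.2 / 2.73 = 308 N.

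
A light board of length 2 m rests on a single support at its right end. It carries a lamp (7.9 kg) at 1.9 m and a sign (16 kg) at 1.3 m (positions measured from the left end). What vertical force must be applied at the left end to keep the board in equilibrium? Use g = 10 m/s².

About the right end:
Lamp: 7.9 × 10 = 79 N down at 1.9 m → arm 0.1 m, τ = 79 × 0.1 = 7.9 N·m counterclockwise.
Sign: 16 × 10 = 160 N down at 1.3 m → arm 0.7 m, τ = 160 × 0.7 = 112 N·m counterclockwise.
Net moment of the loads = 119.9 N·m counterclockwise.
The upward force F acts at the left end, arm 2 m, giving F × 2 clockwise.
Setting net torque to zero: F × 2 = 119.9 → F = 119.9 / 2 = 60 N.

F ≈ 60 N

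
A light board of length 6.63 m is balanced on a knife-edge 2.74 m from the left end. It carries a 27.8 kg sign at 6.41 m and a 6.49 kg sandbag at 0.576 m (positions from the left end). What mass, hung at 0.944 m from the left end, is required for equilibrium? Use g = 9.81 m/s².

Choose the knife-edge (at 2.74 m from the left end) as the axis so the support reaction has zero arm there.
Sign: 27.8 × 9.81 = 272.7 N down at 6.41 m → arm 3.67 m, τ = 272.7 × 3.67 = 1001 N·m clockwise.
Sandbag: 6.49 × 9.81 = 63.67 N down at 0.576 m → arm 2.164 m, τ = 63.67 × 2.164 = 137.8 N·m counterclockwise.
Net moment of known loads = 863.2 N·m clockwise.
An unknown mass m at 0.944 m has arm 1.796 m; its moment is m·g·1.796 counterclockwise.
For rotational equilibrium, m × 9.81 × 1.796 = 863.2, so m = 863.2 / (9.81 × 1.796) = 49 kg.

m ≈ 49 kg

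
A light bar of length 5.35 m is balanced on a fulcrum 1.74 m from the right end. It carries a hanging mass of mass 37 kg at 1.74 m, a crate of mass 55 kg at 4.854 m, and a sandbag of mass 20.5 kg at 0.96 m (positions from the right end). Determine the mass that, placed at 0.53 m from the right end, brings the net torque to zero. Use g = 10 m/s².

m ≈ 128 kg

Sum moments about the fulcrum (at 1.74 m from the right end) (the support reaction has zero arm there).
Hanging mass: acts at the fulcrum, moment arm 0 → no torque.
Crate: 55 × 10 = 550 N down at 4.854 m → arm 3.114 m, τ = 550 × 3.114 = 1713 N·m counterclockwise.
Sandbag: 20.5 × 10 = 205 N down at 0.96 m → arm 0.78 m, τ = 205 × 0.78 = 159.9 N·m clockwise.
Net moment of known loads = 1553 N·m counterclockwise.
An unknown mass m at 0.53 m has arm 1.21 m; its moment is m·g·1.21 clockwise.
Balancing moments: m × 10 × 1.21 = 1553, giving m = 1553 / (10 × 1.21) = 128 kg.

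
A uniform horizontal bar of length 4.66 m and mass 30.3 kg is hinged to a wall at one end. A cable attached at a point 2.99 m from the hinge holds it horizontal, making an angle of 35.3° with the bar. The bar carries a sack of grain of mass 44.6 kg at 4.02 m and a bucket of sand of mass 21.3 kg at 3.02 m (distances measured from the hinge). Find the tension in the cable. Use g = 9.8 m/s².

T ≈ 1780 N

Take moments about the hinge.
Beam weight: 30.3 × 9.8 = 296.9 N down at 2.33 m → arm 2.33 m, τ = 296.9 × 2.33 = 691.8 N·m clockwise.
Sack of grain: 44.6 × 9.8 = 437.1 N down at 4.02 m → arm 4.02 m, τ = 437.1 × 4.02 = 1757 N·m clockwise.
Bucket of sand: 21.3 × 9.8 = 208.7 N down at 3.02 m → arm 3.02 m, τ = 208.7 × 3.02 = 630.3 N·m clockwise.
Total clockwise load moment = 3079 N·m.
The cable tension T acts at 2.99 m; only its component perpendicular to the bar, T sinθ, produces torque. sin 35.3° = 0.5779.
For rotational equilibrium, T × 2.99 × 0.5779 = 3079, so T = 3079 / 1.728 = 1780 N.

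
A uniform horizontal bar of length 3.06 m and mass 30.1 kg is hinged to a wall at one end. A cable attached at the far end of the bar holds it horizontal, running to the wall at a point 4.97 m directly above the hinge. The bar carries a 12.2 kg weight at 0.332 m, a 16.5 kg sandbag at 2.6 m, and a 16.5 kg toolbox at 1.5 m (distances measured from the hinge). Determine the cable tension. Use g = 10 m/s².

T ≈ 452 N

Take moments about the hinge.
Beam weight: 30.1 × 10 = 301 N down at 1.53 m → arm 1.53 m, τ = 301 × 1.53 = 460.5 N·m clockwise.
Weight: 12.2 × 10 = 122 N down at 0.332 m → arm 0.332 m, τ = 122 × 0.332 = 40.5 N·m clockwise.
Sandbag: 16.5 × 10 = 165 N down at 2.6 m → arm 2.6 m, τ = 165 × 2.6 = 429 N·m clockwise.
Toolbox: 16.5 × 10 = 165 N down at 1.5 m → arm 1.5 m, τ = 165 × 1.5 = 247.5 N·m clockwise.
Total clockwise load moment = 1178 N·m.
The cable tension T acts at 3.06 m; only its component perpendicular to the bar, T sinθ, produces torque. sinθ = h/√(h²+d²) = 4.97/√(4.97²+3.06²) = 0.8515.
For rotational equilibrium, T × 3.06 × 0.8515 = 1178, so T = 1178 / 2.606 = 452 N.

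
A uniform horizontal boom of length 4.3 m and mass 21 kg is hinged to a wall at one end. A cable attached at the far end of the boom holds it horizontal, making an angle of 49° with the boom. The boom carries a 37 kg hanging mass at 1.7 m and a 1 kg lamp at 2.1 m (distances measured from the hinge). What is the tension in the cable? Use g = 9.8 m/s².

About the hinge:
Beam weight: 21 × 9.8 = 205.8 N down at 2.15 m → arm 2.15 m, τ = 205.8 × 2.15 = 442.5 N·m clockwise.
Hanging mass: 37 × 9.8 = 362.6 N down at 1.7 m → arm 1.7 m, τ = 362.6 × 1.7 = 616.4 N·m clockwise.
Lamp: 1 × 9.8 = 9.8 N down at 2.1 m → arm 2.1 m, τ = 9.8 × 2.1 = 20.58 N·m clockwise.
Total clockwise load moment = 1079 N·m.
The cable tension T acts at 4.3 m; only its component perpendicular to the boom, T sinθ, produces torque. sin 49° = 0.7547.
For rotational equilibrium, T × 4.3 × 0.7547 = 1079, so T = 1079 / 3.245 = 333 N.

T ≈ 333 N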